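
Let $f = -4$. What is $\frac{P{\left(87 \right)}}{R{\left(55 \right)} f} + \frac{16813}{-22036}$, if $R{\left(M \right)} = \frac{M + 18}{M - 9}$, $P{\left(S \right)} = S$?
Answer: $- \frac{23274367}{1608628} \approx -14.468$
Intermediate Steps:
$R{\left(M \right)} = \frac{18 + M}{-9 + M}$
$\frac{P{\left(87 \right)}}{R{\left(55 \right)} f} + \frac{16813}{-22036} = \frac{87}{\frac{18 + 55}{-9 + 55} \left(-4\right)} + \frac{16813}{-22036} = \frac{87}{\frac{1}{46} \cdot 73 \left(-4\right)} + 16813 \left(- \frac{1}{22036}\right) = \frac{87}{\frac{1}{46} \cdot 73 \left(-4\right)} - \frac{16813}{22036} = \frac{87}{\frac{73}{46} \left(-4\right)} - \frac{16813}{22036} = \frac{87}{- \frac{146}{23}} - \frac{16813}{22036} = 87 \left(- \frac{23}{146}\right) - \frac{16813}{22036} = - \frac{2001}{146} - \frac{16813}{22036} = - \frac{23274367}{1608628}$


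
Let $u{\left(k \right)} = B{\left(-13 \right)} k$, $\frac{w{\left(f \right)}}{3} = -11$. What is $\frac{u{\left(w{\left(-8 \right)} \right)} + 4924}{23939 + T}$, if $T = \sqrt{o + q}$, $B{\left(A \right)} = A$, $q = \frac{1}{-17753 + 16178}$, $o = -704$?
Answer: $\frac{201829110525}{902595369376} - \frac{80295 i \sqrt{7761607}}{902595369376} \approx 0.22361 - 0.00024784 i$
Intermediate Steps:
$q = - \frac{1}{1575}$ ($q = \frac{1}{-1575} = - \frac{1}{1575} \approx -0.00063492$)
$w{\left(f \right)} = -33$ ($w{\left(f \right)} = 3 \left(-11\right) = -33$)
$T = \frac{i \sqrt{7761607}}{105}$ ($T = \sqrt{-704 - \frac{1}{1575}} = \sqrt{- \frac{1108801}{1575}} = \frac{i \sqrt{7761607}}{105} \approx 26.533 i$)
$u{\left(k \right)} = - 13 k$
$\frac{u{\left(w{\left(-8 \right)} \right)} + 4924}{23939 + T} = \frac{\left(-13\right) \left(-33\right) + 4924}{23939 + \frac{i \sqrt{7761607}}{105}} = \frac{429 + 4924}{23939 + \frac{i \sqrt{7761607}}{105}} = \frac{5353}{23939 + \frac{i \sqrt{7761607}}{105}}$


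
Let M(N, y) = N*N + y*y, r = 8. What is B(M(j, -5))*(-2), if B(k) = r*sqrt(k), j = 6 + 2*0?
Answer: -16*sqrt(61) ≈ -124.96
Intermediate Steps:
j = 6 (j = 6 + 0 = 6)
M(N, y) = N**2 + y**2
B(k) = 8*sqrt(k)
B(M(j, -5))*(-2) = (8*sqrt(6**2 + (-5)**2))*(-2) = (8*sqrt(36 + 25))*(-2) = (8*sqrt(61))*(-2) = -16*sqrt(61)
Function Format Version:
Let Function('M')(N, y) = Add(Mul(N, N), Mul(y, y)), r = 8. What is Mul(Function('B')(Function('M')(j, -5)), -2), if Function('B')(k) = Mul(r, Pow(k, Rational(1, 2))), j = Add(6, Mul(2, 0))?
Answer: Mul(-16, Pow(61, Rational(1, 2))) ≈ -124.96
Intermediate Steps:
j = 6 (j = Add(6, 0) = 6)
Function('M')(N, y) = Add(Pow(N, 2), Pow(y, 2))
Function('B')(k) = Mul(8, Pow(k, Rational(1, 2)))
Mul(Function('B')(Function('M')(j, -5)), -2) = Mul(Mul(8, Pow(Add(Pow(6, 2), Pow(-5, 2)), Rational(1, 2))), -2) = Mul(Mul(8, Pow(Add(36, 25), Rational(1, 2))), -2) = Mul(Mul(8, Pow(61, Rational(1, 2))), -2) = Mul(-16, Pow(61, Rational(1, 2)))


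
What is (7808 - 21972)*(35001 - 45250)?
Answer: 145166836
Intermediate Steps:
(7808 - 21972)*(35001 - 45250) = -14164*(-10249) = 145166836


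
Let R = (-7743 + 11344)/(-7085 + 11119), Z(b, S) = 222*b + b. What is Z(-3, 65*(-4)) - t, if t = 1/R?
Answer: -2413103/3601 ≈ -670.12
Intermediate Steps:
Z(b, S) = 223*b
R = 3601/4034 ≈ 0.89266
t = 4034/3601 (t = 1/(3601/4034) = 4034/3601 ≈ 1.1202)
Z(-3, 65*(-4)) - t = 223*(-3) - 1*4034/3601 = -669 - 4034/3601 = -2413103/3601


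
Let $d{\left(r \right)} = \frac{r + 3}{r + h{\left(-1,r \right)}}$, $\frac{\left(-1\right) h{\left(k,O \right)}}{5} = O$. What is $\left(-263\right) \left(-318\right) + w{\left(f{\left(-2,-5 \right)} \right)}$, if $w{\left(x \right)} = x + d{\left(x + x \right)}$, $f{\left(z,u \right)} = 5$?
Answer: $\frac{3345547}{40} \approx 83639.0$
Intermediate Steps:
$h{\left(k,O \right)} = - 5 O$
$d{\left(r \right)} = - \frac{3 + r}{4 r}$ ($d{\left(r \right)} = \frac{r + 3}{r - 5 r} = \frac{3 + r}{\left(-4\right) r} = \left(3 + r\right) \left(- \frac{1}{4 r}\right) = - \frac{3 + r}{4 r}$)
$w{\left(x \right)} = x + \frac{-3 - 2 x}{8 x}$ ($w{\left(x \right)} = x + \frac{-3 - \left(x + x\right)}{4 \left(x + x\right)} = x + \frac{-3 - 2 x}{4 \cdot 2 x} = x + \frac{\frac{1}{2 x} \left(-3 - 2 x\right)}{4} = x + \frac{-3 - 2 x}{8 x}$)
$\left(-263\right) \left(-318\right) + w{\left(f{\left(-2,-5 \right)} \right)} = \left(-263\right) \left(-318\right) - \left(- \frac{19}{4} + \frac{3}{40}\right) = 83634 - - \frac{187}{40} = 83634 + \frac{187}{40} = \frac{3345547}{40}$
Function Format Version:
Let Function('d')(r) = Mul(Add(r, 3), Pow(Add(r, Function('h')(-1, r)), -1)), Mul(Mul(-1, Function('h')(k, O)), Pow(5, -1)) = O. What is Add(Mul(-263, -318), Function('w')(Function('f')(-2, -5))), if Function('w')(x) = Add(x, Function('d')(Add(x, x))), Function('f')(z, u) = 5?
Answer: Rational(3345547, 40) ≈ 83639.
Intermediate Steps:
Function('h')(k, O) = Mul(-5, O)
Function('d')(r) = Mul(Rational(-1, 4), Pow(r, -1), Add(3, r)) (Function('d')(r) = Mul(Add(r, 3), Pow(Add(r, Mul(-5, r)), -1)) = Mul(Add(3, r), Pow(Mul(-4, r), -1)) = Mul(Add(3, r), Mul(Rational(-1, 4), Pow(r, -1))) = Mul(Rational(-1, 4), Pow(r, -1), Add(3, r)))
Function('w')(x) = Add(x, Mul(Rational(1, 8), Pow(x, -1), Add(-3, Mul(-2, x)))) (Function('w')(x) = Add(x, Mul(Rational(1, 4), Pow(Add(x, x), -1), Add(-3, Mul(-1, Add(x, x))))) = Add(x, Mul(Rational(1, 4), Pow(Mul(2, x), -1), Add(-3, Mul(-1, Mul(2, x))))) = Add(x, Mul(Rational(1, 4), Mul(Rational(1, 2), Pow(x, -1)), Add(-3, Mul(-2, x)))) = Add(x, Mul(Rational(1, 8), Pow(x, -1), Add(-3, Mul(-2, x)))))
Add(Mul(-263, -318), Function('w')(Function('f')(-2, -5))) = Add(Mul(-263, -318), Add(Rational(-1, 4), 5, Mul(Rational(-3, 8), Pow(5, -1)))) = Add(83634, Add(Rational(-1, 4), 5, Mul(Rational(-3, 8), Rational(1, 5)))) = Add(83634, Add(Rational(-1, 4), 5, Rational(-3, 40))) = Add(83634, Rational(187, 40)) = Rational(3345547, 40)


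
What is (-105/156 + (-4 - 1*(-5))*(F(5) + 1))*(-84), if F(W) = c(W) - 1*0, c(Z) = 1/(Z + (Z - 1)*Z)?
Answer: -10017/325 ≈ -30.822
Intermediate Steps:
c(Z) = 1/(Z + Z*(-1 + Z)) (c(Z) = 1/(Z + (-1 + Z)*Z) = 1/(Z + Z*(-1 + Z)))
F(W) = W⁻² (F(W) = W⁻² - 1*0 = W⁻² + 0 = W⁻²)
(-105/156 + (-4 - 1*(-5))*(F(5) + 1))*(-84) = (-105/156 + (-4 - 1*(-5))*(5⁻² + 1))*(-84) = (-105*1/156 + (-4 + 5)*(1/25 + 1))*(-84) = (-35/52 + 1*(26/25))*(-84) = (-35/52 + 26/25)*(-84) = (477/1300)*(-84) = -10017/325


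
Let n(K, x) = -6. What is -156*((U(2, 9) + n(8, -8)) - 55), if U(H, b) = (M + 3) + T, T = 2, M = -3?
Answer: 9204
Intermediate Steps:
U(H, b) = 2 (U(H, b) = (-3 + 3) + 2 = 0 + 2 = 2)
-156*((U(2, 9) + n(8, -8)) - 55) = -156*((2 - 6) - 55) = -156*(-4 - 55) = -156*(-59) = 9204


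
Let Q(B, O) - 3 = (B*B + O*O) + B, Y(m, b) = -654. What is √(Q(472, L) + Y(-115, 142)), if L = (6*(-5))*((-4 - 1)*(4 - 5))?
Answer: √245105 ≈ 495.08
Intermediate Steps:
L = -150 (L = -(-150)*(-1) = -30*5 = -150)
Q(B, O) = 3 + B + B² + O² (Q(B, O) = 3 + ((B*B + O*O) + B) = 3 + ((B² + O²) + B) = 3 + (B + B² + O²) = 3 + B + B² + O²)
√(Q(472, L) + Y(-115, 142)) = √((3 + 472 + 472² + (-150)²) - 654) = √((3 + 472 + 222784 + 22500) - 654) = √(245759 - 654) = √245105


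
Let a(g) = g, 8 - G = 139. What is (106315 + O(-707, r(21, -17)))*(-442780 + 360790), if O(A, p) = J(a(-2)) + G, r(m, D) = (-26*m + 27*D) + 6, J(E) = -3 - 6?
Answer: -8705288250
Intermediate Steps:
G = -131 (G = 8 - 1*139 = 8 - 139 = -131)
J(E) = -9
r(m, D) = 6 - 26*m + 27*D
O(A, p) = -140 (O(A, p) = -9 - 131 = -140)
(106315 + O(-707, r(21, -17)))*(-442780 + 360790) = (106315 - 140)*(-442780 + 360790) = 106175*(-81990) = -8705288250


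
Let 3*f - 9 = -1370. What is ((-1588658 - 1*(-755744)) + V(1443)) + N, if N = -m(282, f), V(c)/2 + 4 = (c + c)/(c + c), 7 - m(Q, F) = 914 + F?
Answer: -2497400/3 ≈ -8.3247e+5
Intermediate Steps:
f = -1361/3 (f = 3 + (⅓)*(-1370) = 3 - 1370/3 = -1361/3 ≈ -453.67)
m(Q, F) = -907 - F (m(Q, F) = 7 - (914 + F) = 7 + (-914 - F) = -907 - F)
V(c) = -6 (V(c) = -8 + 2*((c + c)/(c + c)) = -8 + 2*((2*c)/((2*c))) = -8 + 2*((2*c)*(1/(2*c))) = -8 + 2*1 = -8 + 2 = -6)
N = 1360/3 (N = -(-907 - 1*(-1361/3)) = -(-907 + 1361/3) = -1*(-1360/3) = 1360/3 ≈ 453.33)
((-1588658 - 1*(-755744)) + V(1443)) + N = ((-1588658 - 1*(-755744)) - 6) + 1360/3 = ((-1588658 + 755744) - 6) + 1360/3 = (-832914 - 6) + 1360/3 = -832920 + 1360/3 = -2497400/3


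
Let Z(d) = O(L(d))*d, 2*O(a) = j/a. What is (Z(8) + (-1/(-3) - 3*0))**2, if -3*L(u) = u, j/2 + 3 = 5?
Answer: 289/9 ≈ 32.111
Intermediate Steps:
j = 4 (j = -6 + 2*5 = -6 + 10 = 4)
L(u) = -u/3
O(a) = 2/a (O(a) = (4/a)/2 = 2/a)
Z(d) = -6 (Z(d) = (2/((-d/3)))*d = (2*(-3/d))*d = (-6/d)*d = -6)
(Z(8) + (-1/(-3) - 3*0))**2 = (-6 + (-1/(-3) - 3*0))**2 = (-6 + (-1*(-1/3) + 0))**2 = (-6 + (1/3 + 0))**2 = (-6 + 1/3)**2 = (-17/3)**2 = 289/9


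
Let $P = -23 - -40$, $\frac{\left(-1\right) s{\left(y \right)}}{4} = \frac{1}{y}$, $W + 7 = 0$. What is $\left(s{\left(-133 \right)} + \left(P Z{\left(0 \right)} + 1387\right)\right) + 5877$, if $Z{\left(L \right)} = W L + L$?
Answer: $\frac{966116}{133} \approx 7264.0$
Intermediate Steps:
$W = -7$ ($W = -7 + 0 = -7$)
$s{\left(y \right)} = - \frac{4}{y}$
$Z{\left(L \right)} = - 6 L$ ($Z{\left(L \right)} = - 7 L + L = - 6 L$)
$P = 17$ ($P = -23 + 40 = 17$)
$\left(s{\left(-133 \right)} + \left(P Z{\left(0 \right)} + 1387\right)\right) + 5877 = \left(- \frac{4}{-133} + \left(17 \left(\left(-6\right) 0\right) + 1387\right)\right) + 5877 = \left(\left(-4\right) \left(- \frac{1}{133}\right) + \left(17 \cdot 0 + 1387\right)\right) + 5877 = \left(\frac{4}{133} + \left(0 + 1387\right)\right) + 5877 = \left(\frac{4}{133} + 1387\right) + 5877 = \frac{184475}{133} + 5877 = \frac{966116}{133}$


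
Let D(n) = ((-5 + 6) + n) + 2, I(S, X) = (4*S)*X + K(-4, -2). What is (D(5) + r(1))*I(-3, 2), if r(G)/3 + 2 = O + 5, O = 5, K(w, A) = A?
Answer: -832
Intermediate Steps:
I(S, X) = -2 + 4*S*X (I(S, X) = (4*S)*X - 2 = 4*S*X - 2 = -2 + 4*S*X)
r(G) = 24 (r(G) = -6 + 3*(5 + 5) = -6 + 3*10 = -6 + 30 = 24)
D(n) = 3 + n (D(n) = (1 + n) + 2 = 3 + n)
(D(5) + r(1))*I(-3, 2) = ((3 + 5) + 24)*(-2 + 4*(-3)*2) = (8 + 24)*(-2 - 24) = 32*(-26) = -832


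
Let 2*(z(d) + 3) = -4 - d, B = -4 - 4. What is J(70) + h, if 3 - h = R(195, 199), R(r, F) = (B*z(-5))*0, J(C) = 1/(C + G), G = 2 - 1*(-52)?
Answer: 373/124 ≈ 3.0081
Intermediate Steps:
G = 54 (G = 2 + 52 = 54)
B = -8
z(d) = -5 - d/2 (z(d) = -3 + (-4 - d)/2 = -3 + (-2 - d/2) = -5 - d/2)
J(C) = 1/(54 + C) (J(C) = 1/(C + 54) = 1/(54 + C))
R(r, F) = 0 (R(r, F) = -8*(-5 - ½*(-5))*0 = -8*(-5 + 5/2)*0 = -8*(-5/2)*0 = 20*0 = 0)
h = 3 (h = 3 - 1*0 = 3 + 0 = 3)
J(70) + h = 1/(54 + 70) + 3 = 1/124 + 3 = 373/124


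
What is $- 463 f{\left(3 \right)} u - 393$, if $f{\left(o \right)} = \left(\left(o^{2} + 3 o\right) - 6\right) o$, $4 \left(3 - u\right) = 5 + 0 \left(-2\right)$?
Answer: $-29562$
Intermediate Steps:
$u = \frac{7}{4}$ ($u = 3 - \frac{5 + 0 \left(-2\right)}{4} = 3 - \frac{5 + 0}{4} = 3 - \frac{5}{4} = \frac{7}{4} \approx 1.75$)
$f{\left(o \right)} = o \left(-6 + o^{2} + 3 o\right)$ ($f{\left(o \right)} = \left(-6 + o^{2} + 3 o\right) o = o \left(-6 + o^{2} + 3 o\right)$)
$- 463 f{\left(3 \right)} u - 393 = - 463 \cdot 3 \left(-6 + 3^{2} + 3 \cdot 3\right) \frac{7}{4} - 393 = - 463 \cdot 3 \left(-6 + 9 + 9\right) \frac{7}{4} - 393 = - 463 \cdot 3 \cdot 12 \cdot \frac{7}{4} - 393 = - 463 \cdot 36 \cdot \frac{7}{4} - 393 = \left(-463\right) 63 - 393 = -29169 - 393 = -29562$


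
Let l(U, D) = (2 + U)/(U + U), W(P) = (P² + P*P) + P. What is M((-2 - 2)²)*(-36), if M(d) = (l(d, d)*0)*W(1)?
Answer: 0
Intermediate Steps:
W(P) = P + 2*P² (W(P) = (P² + P²) + P = 2*P² + P = P + 2*P²)
l(U, D) = (2 + U)/(2*U) (l(U, D) = (2 + U)/((2*U)) = (2 + U)*(1/(2*U)) = (2 + U)/(2*U))
M(d) = 0 (M(d) = (((2 + d)/(2*d))*0)*(1*(1 + 2*1)) = 0*(1*(1 + 2)) = 0*(1*3) = 0*3 = 0)
M((-2 - 2)²)*(-36) = 0*(-36) = 0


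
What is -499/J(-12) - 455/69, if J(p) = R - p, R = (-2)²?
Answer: -41711/1104 ≈ -37.782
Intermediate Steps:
R = 4
J(p) = 4 - p
-499/J(-12) - 455/69 = -499/(4 - 1*(-12)) - 455/69 = -499/(4 + 12) - 455*1/69 = -499/16 - 455/69 = -41711/1104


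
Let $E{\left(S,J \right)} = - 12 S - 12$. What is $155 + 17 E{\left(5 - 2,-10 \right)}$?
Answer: $-661$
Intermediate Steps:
$E{\left(S,J \right)} = -12 - 12 S$
$155 + 17 E{\left(5 - 2,-10 \right)} = 155 + 17 \left(-12 - 12 \left(5 - 2\right)\right) = 155 + 17 \left(-12 - 36\right) = 155 + 17 \left(-48\right) = 155 - 816 = -661$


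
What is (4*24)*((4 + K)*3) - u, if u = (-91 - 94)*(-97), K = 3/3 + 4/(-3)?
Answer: -16889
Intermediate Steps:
K = -⅓ (K = 3*(⅓) + 4*(-⅓) = 1 - 4/3 = -⅓ ≈ -0.33333)
u = 17945 (u = -185*(-97) = 17945)
(4*24)*((4 + K)*3) - u = (4*24)*((4 - ⅓)*3) - 1*17945 = 96*((11/3)*3) - 17945 = 96*11 - 17945 = 1056 - 17945 = -16889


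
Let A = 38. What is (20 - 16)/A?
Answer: 2/19 ≈ 0.10526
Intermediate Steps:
(20 - 16)/A = (20 - 16)/38 = 4*(1/38) = 2/19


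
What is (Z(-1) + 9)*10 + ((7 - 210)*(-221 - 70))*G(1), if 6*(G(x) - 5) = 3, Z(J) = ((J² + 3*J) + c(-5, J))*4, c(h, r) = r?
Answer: 649743/2 ≈ 3.2487e+5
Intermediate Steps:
Z(J) = 4*J² + 16*J (Z(J) = ((J² + 3*J) + J)*4 = (J² + 4*J)*4 = 4*J² + 16*J)
G(x) = 11/2 (G(x) = 5 + (⅙)*3 = 5 + ½ = 11/2)
(Z(-1) + 9)*10 + ((7 - 210)*(-221 - 70))*G(1) = (4*(-1)*(4 - 1) + 9)*10 + ((7 - 210)*(-221 - 70))*(11/2) = (4*(-1)*3 + 9)*10 - 203*(-291)*(11/2) = (-12 + 9)*10 + 59073*(11/2) = -3*10 + 649803/2 = -30 + 649803/2 = 649743/2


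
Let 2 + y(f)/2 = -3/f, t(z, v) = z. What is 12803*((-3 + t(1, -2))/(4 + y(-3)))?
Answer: -12803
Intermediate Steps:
y(f) = -4 - 6/f (y(f) = -4 + 2*(-3/f) = -4 - 6/f)
12803*((-3 + t(1, -2))/(4 + y(-3))) = 12803*((-3 + 1)/(4 + (-4 - 6/(-3)))) = 12803*(-2/(4 + (-4 - 6*(-⅓)))) = 12803*(-2/(4 + (-4 + 2))) = 12803*(-2/(4 - 2)) = 12803*(-2/2) = 12803*(-2*½) = 12803*(-1) = -12803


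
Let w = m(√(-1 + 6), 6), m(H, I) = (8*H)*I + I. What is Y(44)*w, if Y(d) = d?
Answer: 264 + 2112*√5 ≈ 4986.6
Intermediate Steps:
m(H, I) = I + 8*H*I (m(H, I) = 8*H*I + I = I + 8*H*I)
w = 6 + 48*√5 (w = 6*(1 + 8*√(-1 + 6)) = 6*(1 + 8*√5) = 6 + 48*√5 ≈ 113.33)
Y(44)*w = 44*(6 + 48*√5) = 264 + 2112*√5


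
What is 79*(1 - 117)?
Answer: -9164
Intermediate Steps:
79*(1 - 117) = 79*(-116) = -9164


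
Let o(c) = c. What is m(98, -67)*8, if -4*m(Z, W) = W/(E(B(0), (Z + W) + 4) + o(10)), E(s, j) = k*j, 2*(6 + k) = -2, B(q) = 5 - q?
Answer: -134/235 ≈ -0.57021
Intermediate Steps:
k = -7 (k = -6 + (½)*(-2) = -6 - 1 = -7)
E(s, j) = -7*j
m(Z, W) = -W/(4*(-18 - 7*W - 7*Z)) (m(Z, W) = -W/(4*(-7*((Z + W) + 4) + 10)) = -W/(4*(-7*((W + Z) + 4) + 10)) = -W/(4*(-7*(4 + W + Z) + 10)) = -W/(4*((-28 - 7*W - 7*Z) + 10)) = -W/(4*(-18 - 7*W - 7*Z)))
m(98, -67)*8 = ((¼)*(-67)/(18 + 7*(-67) + 7*98))*8 = ((¼)*(-67)/(18 - 469 + 686))*8 = ((¼)*(-67)/235)*8 = ((¼)*(-67)*(1/235))*8 = -67/940*8 = -134/235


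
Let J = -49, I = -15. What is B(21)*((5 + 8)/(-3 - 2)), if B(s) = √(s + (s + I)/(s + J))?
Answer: -13*√4074/70 ≈ -11.854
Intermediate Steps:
B(s) = √(s + (-15 + s)/(-49 + s)) (B(s) = √(s + (s - 15)/(s - 49)) = √(s + (-15 + s)/(-49 + s)))
B(21)*((5 + 8)/(-3 - 2)) = √((-15 + 21 + 21*(-49 + 21))/(-49 + 21))*((5 + 8)/(-3 - 2)) = √((-15 + 21 + 21*(-28))/(-28))*(13/(-5)) = √(-(-15 + 21 - 588)/28)*(13*(-⅕)) = √(-1/28*(-582))*(-13/5) = √(291/14)*(-13/5) = (√4074/14)*(-13/5) = -13*√4074/70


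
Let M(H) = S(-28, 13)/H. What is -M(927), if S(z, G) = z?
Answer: 28/927 ≈ 0.030205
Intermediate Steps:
M(H) = -28/H
-M(927) = -(-28)/927 = -1*(-28/927) = 28/927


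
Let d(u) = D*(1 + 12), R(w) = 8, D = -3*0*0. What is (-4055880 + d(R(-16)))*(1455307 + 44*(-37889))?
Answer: 859071886920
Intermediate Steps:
D = 0 (D = 0*0 = 0)
d(u) = 0 (d(u) = 0*(1 + 12) = 0*13 = 0)
(-4055880 + d(R(-16)))*(1455307 + 44*(-37889)) = (-4055880 + 0)*(1455307 + 44*(-37889)) = -4055880*(1455307 - 1667116) = -4055880*(-211809) = 859071886920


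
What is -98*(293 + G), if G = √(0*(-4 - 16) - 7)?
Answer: -28714 - 98*I*√7 ≈ -28714.0 - 259.28*I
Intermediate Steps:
G = I*√7 (G = √(0*(-20) - 7) = √(0 - 7) = √(-7) = I*√7 ≈ 2.6458*I)
-98*(293 + G) = -98*(293 + I*√7) = -28714 - 98*I*√7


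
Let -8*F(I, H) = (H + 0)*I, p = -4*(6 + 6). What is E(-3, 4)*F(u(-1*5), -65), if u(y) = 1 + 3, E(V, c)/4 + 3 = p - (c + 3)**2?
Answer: -13000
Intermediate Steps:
p = -48 (p = -4*12 = -48)
E(V, c) = -204 - 4*(3 + c)**2 (E(V, c) = -12 + 4*(-48 - (c + 3)**2) = -12 + 4*(-48 - (3 + c)**2) = -12 + (-192 - 4*(3 + c)**2) = -204 - 4*(3 + c)**2)
u(y) = 4
F(I, H) = -H*I/8 (F(I, H) = -(H + 0)*I/8 = -H*I/8)
E(-3, 4)*F(u(-1*5), -65) = (-204 - 4*(3 + 4)**2)*(-1/8*(-65)*4) = (-204 - 4*7**2)*(65/2) = (-204 - 4*49)*(65/2) = (-204 - 196)*(65/2) = -400*65/2 = -13000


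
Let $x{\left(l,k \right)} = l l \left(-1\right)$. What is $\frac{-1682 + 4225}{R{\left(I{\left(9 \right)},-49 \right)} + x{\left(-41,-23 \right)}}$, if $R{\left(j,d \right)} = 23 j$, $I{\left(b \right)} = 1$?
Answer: $- \frac{2543}{1658} \approx -1.5338$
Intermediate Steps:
$x{\left(l,k \right)} = - l^{2}$ ($x{\left(l,k \right)} = l^{2} \left(-1\right) = - l^{2}$)
$\frac{-1682 + 4225}{R{\left(I{\left(9 \right)},-49 \right)} + x{\left(-41,-23 \right)}} = \frac{-1682 + 4225}{23 \cdot 1 - \left(-41\right)^{2}} = \frac{2543}{23 - 1681} = \frac{2543}{-1658} = 2543 \left(- \frac{1}{1658}\right) = - \frac{2543}{1658}$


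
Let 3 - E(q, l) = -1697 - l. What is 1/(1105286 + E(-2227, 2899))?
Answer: 1/1109885 ≈ 9.0099e-7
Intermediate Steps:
E(q, l) = 1700 + l (E(q, l) = 3 - (-1697 - l) = 3 + (1697 + l) = 1700 + l)
1/(1105286 + E(-2227, 2899)) = 1/(1105286 + (1700 + 2899)) = 1/(1105286 + 4599) = 1/1109885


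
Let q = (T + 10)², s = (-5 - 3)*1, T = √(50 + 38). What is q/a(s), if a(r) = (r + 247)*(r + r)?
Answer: -(5 + √22)²/956 ≈ -0.098226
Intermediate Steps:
T = 2*√22 (T = √88 = 2*√22 ≈ 9.3808)
s = -8 (s = -8*1 = -8)
a(r) = 2*r*(247 + r) (a(r) = (247 + r)*(2*r) = 2*r*(247 + r))
q = (10 + 2*√22)² (q = (2*√22 + 10)² = (10 + 2*√22)² ≈ 375.62)
q/a(s) = (188 + 40*√22)/((2*(-8)*(247 - 8))) = (188 + 40*√22)/((2*(-8)*239)) = (188 + 40*√22)/(-3824) = (188 + 40*√22)*(-1/3824) = -47/956 - 5*√22/478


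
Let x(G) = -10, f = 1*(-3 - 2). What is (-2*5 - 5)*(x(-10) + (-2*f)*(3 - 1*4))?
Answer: 300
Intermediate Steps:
f = -5 (f = 1*(-5) = -5)
(-2*5 - 5)*(x(-10) + (-2*f)*(3 - 1*4)) = (-2*5 - 5)*(-10 + (-2*(-5))*(3 - 1*4)) = (-10 - 5)*(-10 + 10*(3 - 4)) = -15*(-10 + 10*(-1)) = -15*(-10 - 10) = -15*(-20) = 300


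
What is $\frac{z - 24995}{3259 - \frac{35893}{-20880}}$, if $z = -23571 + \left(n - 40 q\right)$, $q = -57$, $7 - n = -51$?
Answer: $- \frac{137891520}{9726259} \approx -14.177$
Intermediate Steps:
$n = 58$ ($n = 7 - -51 = 7 + 51 = 58$)
$z = -21233$ ($z = -23571 + \left(58 - -2280\right) = -23571 + \left(58 + 2280\right) = -23571 + 2338 = -21233$)
$\frac{z - 24995}{3259 - \frac{35893}{-20880}} = \frac{-21233 - 24995}{3259 - \frac{35893}{-20880}} = - \frac{46228}{3259 - - \frac{35893}{20880}} = - \frac{46228}{3259 + \frac{35893}{20880}} = - \frac{46228}{\frac{68083813}{20880}} = \left(-46228\right) \frac{20880}{68083813} = - \frac{137891520}{9726259}$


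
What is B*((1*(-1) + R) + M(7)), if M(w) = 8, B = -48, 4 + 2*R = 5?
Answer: -360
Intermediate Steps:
R = 1/2 (R = -2 + (1/2)*5 = -2 + 5/2 = 1/2 ≈ 0.50000)
B*((1*(-1) + R) + M(7)) = -48*((1*(-1) + 1/2) + 8) = -48*((-1 + 1/2) + 8) = -48*(-1/2 + 8) = -48*15/2 = -360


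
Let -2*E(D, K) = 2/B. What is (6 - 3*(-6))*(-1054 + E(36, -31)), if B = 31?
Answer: -784200/31 ≈ -25297.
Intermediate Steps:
E(D, K) = -1/31
(6 - 3*(-6))*(-1054 + E(36, -31)) = (6 - 3*(-6))*(-1054 - 1/31) = (6 + 18)*(-32675/31) = 24*(-32675/31) = -784200/31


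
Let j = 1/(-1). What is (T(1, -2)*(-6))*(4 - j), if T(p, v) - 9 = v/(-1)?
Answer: -330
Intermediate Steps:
j = -1
T(p, v) = 9 - v (T(p, v) = 9 + v/(-1) = 9 + v*(-1) = 9 - v)
(T(1, -2)*(-6))*(4 - j) = ((9 - 1*(-2))*(-6))*(4 - 1*(-1)) = ((9 + 2)*(-6))*(4 + 1) = (11*(-6))*5 = -66*5 = -330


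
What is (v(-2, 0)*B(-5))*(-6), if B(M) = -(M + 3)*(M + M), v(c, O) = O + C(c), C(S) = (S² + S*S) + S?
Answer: 720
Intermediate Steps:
C(S) = S + 2*S² (C(S) = (S² + S²) + S = 2*S² + S = S + 2*S²)
v(c, O) = O + c*(1 + 2*c)
B(M) = -2*M*(3 + M) (B(M) = -(3 + M)*2*M = -2*M*(3 + M))
(v(-2, 0)*B(-5))*(-6) = ((0 - 2*(1 + 2*(-2)))*(-2*(-5)*(3 - 5)))*(-6) = ((0 - 2*(1 - 4))*(-2*(-5)*(-2)))*(-6) = ((0 - 2*(-3))*(-20))*(-6) = ((0 + 6)*(-20))*(-6) = (6*(-20))*(-6) = -120*(-6) = 720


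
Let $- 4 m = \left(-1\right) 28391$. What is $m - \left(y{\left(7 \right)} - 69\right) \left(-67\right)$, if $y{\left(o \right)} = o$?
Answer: $\frac{11775}{4} \approx 2943.8$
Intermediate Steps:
$m = \frac{28391}{4}$ ($m = - \frac{\left(-1\right) 28391}{4} = \left(- \frac{1}{4}\right) \left(-28391\right) = \frac{28391}{4} \approx 7097.8$)
$m - \left(y{\left(7 \right)} - 69\right) \left(-67\right) = \frac{28391}{4} - \left(7 - 69\right) \left(-67\right) = \frac{28391}{4} - \left(-62\right) \left(-67\right) = \frac{28391}{4} - 4154 = \frac{11775}{4}$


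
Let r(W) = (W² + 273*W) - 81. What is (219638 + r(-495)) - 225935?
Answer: 103512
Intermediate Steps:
r(W) = -81 + W² + 273*W
(219638 + r(-495)) - 225935 = (219638 + (-81 + (-495)² + 273*(-495))) - 225935 = (219638 + (-81 + 245025 - 135135)) - 225935 = (219638 + 109809) - 225935 = 329447 - 225935 = 103512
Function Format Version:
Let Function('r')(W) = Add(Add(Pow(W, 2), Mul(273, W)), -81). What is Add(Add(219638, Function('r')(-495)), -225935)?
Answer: 103512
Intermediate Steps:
Function('r')(W) = Add(-81, Pow(W, 2), Mul(273, W))
Add(Add(219638, Function('r')(-495)), -225935) = Add(Add(219638, Add(-81, Pow(-495, 2), Mul(273, -495))), -225935) = Add(Add(219638, Add(-81, 245025, -135135)), -225935) = Add(Add(219638, 109809), -225935) = Add(329447, -225935) = 103512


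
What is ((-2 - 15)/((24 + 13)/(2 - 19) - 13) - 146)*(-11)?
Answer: 411169/258 ≈ 1593.7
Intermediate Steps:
((-2 - 15)/((24 + 13)/(2 - 19) - 13) - 146)*(-11) = (-17/(37/(-17) - 13) - 146)*(-11) = (-17/(37*(-1/17) - 13) - 146)*(-11) = (-17/(-37/17 - 13) - 146)*(-11) = (-17/(-258/17) - 146)*(-11) = (-17*(-17/258) - 146)*(-11) = (289/258 - 146)*(-11) = -37379/258*(-11) = 411169/258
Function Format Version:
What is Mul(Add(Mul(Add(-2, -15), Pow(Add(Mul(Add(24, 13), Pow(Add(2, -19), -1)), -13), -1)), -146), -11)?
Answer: Rational(411169, 258) ≈ 1593.7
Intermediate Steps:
Mul(Add(Mul(Add(-2, -15), Pow(Add(Mul(Add(24, 13), Pow(Add(2, -19), -1)), -13), -1)), -146), -11) = Mul(Add(Mul(-17, Pow(Add(Mul(37, Pow(-17, -1)), -13), -1)), -146), -11) = Mul(Add(Mul(-17, Pow(Add(Mul(37, Rational(-1, 17)), -13), -1)), -146), -11) = Mul(Add(Mul(-17, Pow(Add(Rational(-37, 17), -13), -1)), -146), -11) = Mul(Add(Mul(-17, Pow(Rational(-258, 17), -1)), -146), -11) = Mul(Add(Mul(-17, Rational(-17, 258)), -146), -11) = Mul(Add(Rational(289, 258), -146), -11) = Mul(Rational(-37379, 258), -11) = Rational(411169, 258)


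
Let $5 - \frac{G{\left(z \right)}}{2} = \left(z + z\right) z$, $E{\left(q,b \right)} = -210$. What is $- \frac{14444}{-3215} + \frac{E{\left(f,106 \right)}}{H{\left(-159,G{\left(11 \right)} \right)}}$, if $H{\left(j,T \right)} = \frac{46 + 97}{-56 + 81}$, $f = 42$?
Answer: $- \frac{14813258}{459745} \approx -32.221$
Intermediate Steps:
$G{\left(z \right)} = 10 - 4 z^{2}$ ($G{\left(z \right)} = 10 - 2 \left(z + z\right) z = 10 - 2 \cdot 2 z z = 10 - 2 \cdot 2 z^{2} = 10 - 4 z^{2}$)
$H{\left(j,T \right)} = \frac{143}{25}$
$- \frac{14444}{-3215} + \frac{E{\left(f,106 \right)}}{H{\left(-159,G{\left(11 \right)} \right)}} = - \frac{14444}{-3215} - \frac{210}{\frac{143}{25}} = \left(-14444\right) \left(- \frac{1}{3215}\right) - \frac{5250}{143} = \frac{14444}{3215} - \frac{5250}{143} = - \frac{14813258}{459745}$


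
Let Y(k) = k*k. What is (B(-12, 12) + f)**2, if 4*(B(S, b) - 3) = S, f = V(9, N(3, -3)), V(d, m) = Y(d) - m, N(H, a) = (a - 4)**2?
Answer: 1024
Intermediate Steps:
Y(k) = k**2
N(H, a) = (-4 + a)**2
V(d, m) = d**2 - m
f = 32 (f = 9**2 - (-4 - 3)**2 = 81 - 1*(-7)**2 = 81 - 1*49 = 81 - 49 = 32)
B(S, b) = 3 + S/4
(B(-12, 12) + f)**2 = ((3 + (1/4)*(-12)) + 32)**2 = ((3 - 3) + 32)**2 = (0 + 32)**2 = 32**2 = 1024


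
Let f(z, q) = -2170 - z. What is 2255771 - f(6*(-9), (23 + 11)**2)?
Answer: 2257887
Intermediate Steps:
2255771 - f(6*(-9), (23 + 11)**2) = 2255771 - (-2170 - 6*(-9)) = 2255771 - (-2170 - 1*(-54)) = 2255771 - (-2170 + 54) = 2255771 - 1*(-2116) = 2255771 + 2116 = 2257887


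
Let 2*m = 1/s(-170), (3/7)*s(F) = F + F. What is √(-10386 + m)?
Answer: I*√58830461970/2380 ≈ 101.91*I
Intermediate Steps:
s(F) = 14*F/3 (s(F) = 7*(F + F)/3 = 7*(2*F)/3 = 14*F/3)
m = -3/4760 (m = 1/(2*(((14/3)*(-170)))) = 1/(2*(-2380/3)) = (½)*(-3/2380) = -3/4760 ≈ -0.00063025)
√(-10386 + m) = √(-10386 - 3/4760) = √(-49437363/4760) = I*√58830461970/2380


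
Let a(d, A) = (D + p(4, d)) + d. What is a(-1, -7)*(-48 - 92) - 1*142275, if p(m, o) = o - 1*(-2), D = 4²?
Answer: -144515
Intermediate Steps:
D = 16
p(m, o) = 2 + o (p(m, o) = o + 2 = 2 + o)
a(d, A) = 18 + 2*d (a(d, A) = (16 + (2 + d)) + d = (18 + d) + d = 18 + 2*d)
a(-1, -7)*(-48 - 92) - 1*142275 = (18 + 2*(-1))*(-48 - 92) - 1*142275 = (18 - 2)*(-140) - 142275 = 16*(-140) - 142275 = -2240 - 142275 = -144515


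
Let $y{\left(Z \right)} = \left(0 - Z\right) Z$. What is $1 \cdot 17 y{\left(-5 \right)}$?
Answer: $-425$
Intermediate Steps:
$y{\left(Z \right)} = - Z^{2}$ ($y{\left(Z \right)} = - Z Z = - Z^{2}$)
$1 \cdot 17 y{\left(-5 \right)} = 1 \cdot 17 \left(- \left(-5\right)^{2}\right) = 17 \left(\left(-1\right) 25\right) = 17 \left(-25\right) = -425$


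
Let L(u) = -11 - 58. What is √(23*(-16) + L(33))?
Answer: I*√437 ≈ 20.905*I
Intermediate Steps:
L(u) = -69
√(23*(-16) + L(33)) = √(23*(-16) - 69) = √(-368 - 69) = √(-437) = I*√437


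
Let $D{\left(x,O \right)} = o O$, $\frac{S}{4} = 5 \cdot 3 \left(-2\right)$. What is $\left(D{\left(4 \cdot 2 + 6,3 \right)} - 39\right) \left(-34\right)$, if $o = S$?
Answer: $13566$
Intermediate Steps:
$S = -120$ ($S = 4 \cdot 5 \cdot 3 \left(-2\right) = 4 \cdot 15 \left(-2\right) = 4 \left(-30\right) = -120$)
$o = -120$
$D{\left(x,O \right)} = - 120 O$
$\left(D{\left(4 \cdot 2 + 6,3 \right)} - 39\right) \left(-34\right) = \left(\left(-120\right) 3 - 39\right) \left(-34\right) = \left(-360 - 39\right) \left(-34\right) = \left(-399\right) \left(-34\right) = 13566$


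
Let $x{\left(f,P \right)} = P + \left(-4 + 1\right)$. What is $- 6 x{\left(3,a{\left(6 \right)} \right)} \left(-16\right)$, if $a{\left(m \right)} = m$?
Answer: $288$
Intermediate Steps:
$x{\left(f,P \right)} = -3 + P$ ($x{\left(f,P \right)} = P - 3 = -3 + P$)
$- 6 x{\left(3,a{\left(6 \right)} \right)} \left(-16\right) = - 6 \left(-3 + 6\right) \left(-16\right) = \left(-6\right) 3 \left(-16\right) = \left(-18\right) \left(-16\right) = 288$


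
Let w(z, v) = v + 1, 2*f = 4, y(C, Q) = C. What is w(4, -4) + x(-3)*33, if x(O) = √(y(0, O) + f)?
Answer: -3 + 33*√2 ≈ 43.669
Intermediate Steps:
f = 2 (f = (½)*4 = 2)
w(z, v) = 1 + v
x(O) = √2 (x(O) = √(0 + 2) = √2)
w(4, -4) + x(-3)*33 = (1 - 4) + √2*33 = -3 + 33*√2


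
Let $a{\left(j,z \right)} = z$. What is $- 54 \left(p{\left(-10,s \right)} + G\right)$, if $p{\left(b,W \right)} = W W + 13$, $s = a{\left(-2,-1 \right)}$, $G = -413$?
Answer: $21546$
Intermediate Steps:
$s = -1$
$p{\left(b,W \right)} = 13 + W^{2}$ ($p{\left(b,W \right)} = W^{2} + 13 = 13 + W^{2}$)
$- 54 \left(p{\left(-10,s \right)} + G\right) = - 54 \left(\left(13 + \left(-1\right)^{2}\right) - 413\right) = - 54 \left(\left(13 + 1\right) - 413\right) = - 54 \left(14 - 413\right) = \left(-54\right) \left(-399\right) = 21546$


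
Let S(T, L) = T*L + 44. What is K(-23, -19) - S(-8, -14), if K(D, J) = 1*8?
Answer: -148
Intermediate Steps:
K(D, J) = 8
S(T, L) = 44 + L*T (S(T, L) = L*T + 44 = 44 + L*T)
K(-23, -19) - S(-8, -14) = 8 - (44 - 14*(-8)) = 8 - (44 + 112) = 8 - 1*156 = 8 - 156 = -148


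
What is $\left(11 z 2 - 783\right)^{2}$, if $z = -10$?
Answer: $1006009$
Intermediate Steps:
$\left(11 z 2 - 783\right)^{2} = \left(11 \left(-10\right) 2 - 783\right)^{2} = \left(\left(-110\right) 2 - 783\right)^{2} = \left(-220 - 783\right)^{2} = \left(-1003\right)^{2} = 1006009$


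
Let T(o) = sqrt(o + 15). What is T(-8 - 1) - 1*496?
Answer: -496 + sqrt(6) ≈ -493.55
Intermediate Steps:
T(o) = sqrt(15 + o)
T(-8 - 1) - 1*496 = sqrt(15 + (-8 - 1)) - 1*496 = sqrt(15 - 9) - 496 = sqrt(6) - 496 = -496 + sqrt(6)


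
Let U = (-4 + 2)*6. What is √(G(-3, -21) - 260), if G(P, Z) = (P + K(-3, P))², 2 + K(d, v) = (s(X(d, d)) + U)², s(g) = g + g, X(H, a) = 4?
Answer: I*√139 ≈ 11.79*I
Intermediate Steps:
s(g) = 2*g
U = -12 (U = -2*6 = -12)
K(d, v) = 14 (K(d, v) = -2 + (2*4 - 12)² = -2 + (8 - 12)² = -2 + (-4)² = -2 + 16 = 14)
G(P, Z) = (14 + P)² (G(P, Z) = (P + 14)² = (14 + P)²)
√(G(-3, -21) - 260) = √((14 - 3)² - 260) = √(11² - 260) = √(121 - 260) = √(-139) = I*√139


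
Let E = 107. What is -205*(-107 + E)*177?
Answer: 0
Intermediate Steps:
-205*(-107 + E)*177 = -205*(-107 + 107)*177 = -205*0*177 = 0*177 = 0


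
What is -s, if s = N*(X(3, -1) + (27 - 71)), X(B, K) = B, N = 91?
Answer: 3731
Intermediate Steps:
s = -3731 (s = 91*(3 + (27 - 71)) = 91*(3 - 44) = 91*(-41) = -3731)
-s = -1*(-3731) = 3731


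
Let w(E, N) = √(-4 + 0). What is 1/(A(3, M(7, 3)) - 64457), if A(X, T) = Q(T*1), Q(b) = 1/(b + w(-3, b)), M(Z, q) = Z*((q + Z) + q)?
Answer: -267013077/17210858971396 + I/17210858971396 ≈ -1.5514e-5 + 5.8103e-14*I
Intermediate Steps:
w(E, N) = 2*I (w(E, N) = √(-4) = 2*I)
M(Z, q) = Z*(Z + 2*q) (M(Z, q) = Z*((Z + q) + q) = Z*(Z + 2*q))
Q(b) = 1/(b + 2*I)
A(X, T) = 1/(T + 2*I) (A(X, T) = 1/(T*1 + 2*I) = 1/(T + 2*I))
1/(A(3, M(7, 3)) - 64457) = 1/(1/(7*(7 + 2*3) + 2*I) - 64457) = 1/(1/(7*(7 + 6) + 2*I) - 64457) = 1/(1/(7*13 + 2*I) - 64457) = 1/(1/(91 + 2*I) - 64457) = 1/((91 - 2*I)/8285 - 64457) = 1/(-64457 + (91 - 2*I)/8285)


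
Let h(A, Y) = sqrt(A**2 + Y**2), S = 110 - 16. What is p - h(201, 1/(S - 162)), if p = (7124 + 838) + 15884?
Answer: 23846 - 5*sqrt(7472569)/68 ≈ 23645.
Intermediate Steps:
S = 94
p = 23846 (p = 7962 + 15884 = 23846)
p - h(201, 1/(S - 162)) = 23846 - sqrt(201**2 + (1/(94 - 162))**2) = 23846 - sqrt(40401 + (1/(-68))**2) = 23846 - sqrt(40401 + (-1/68)**2) = 23846 - sqrt(40401 + 1/4624) = 23846 - sqrt(186814225/4624) = 23846 - 5*sqrt(7472569)/68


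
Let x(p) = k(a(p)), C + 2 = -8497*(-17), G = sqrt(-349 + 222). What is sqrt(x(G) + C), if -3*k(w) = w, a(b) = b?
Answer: sqrt(1300023 - 3*I*sqrt(127))/3 ≈ 380.06 - 0.0049419*I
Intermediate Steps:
G = I*sqrt(127) (G = sqrt(-127) = I*sqrt(127) ≈ 11.269*I)
C = 144447 (C = -2 - 8497*(-17) = -2 + 144449 = 144447)
k(w) = -w/3
x(p) = -p/3
sqrt(x(G) + C) = sqrt(-I*sqrt(127)/3 + 144447) = sqrt(144447 - I*sqrt(127)/3)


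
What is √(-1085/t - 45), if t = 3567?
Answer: 40*I*√360267/3567 ≈ 6.7308*I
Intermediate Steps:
√(-1085/t - 45) = √(-1085/3567 - 45) = √(-161600/3567) = 40*I*√360267/3567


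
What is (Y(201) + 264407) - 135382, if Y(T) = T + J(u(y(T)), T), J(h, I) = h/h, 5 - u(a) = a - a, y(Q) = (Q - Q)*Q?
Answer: 129227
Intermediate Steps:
y(Q) = 0 (y(Q) = 0*Q = 0)
u(a) = 5 (u(a) = 5 - (a - a) = 5 - 1*0 = 5 + 0 = 5)
J(h, I) = 1
Y(T) = 1 + T (Y(T) = T + 1 = 1 + T)
(Y(201) + 264407) - 135382 = ((1 + 201) + 264407) - 135382 = (202 + 264407) - 135382 = 264609 - 135382 = 129227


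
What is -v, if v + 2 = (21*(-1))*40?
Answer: 842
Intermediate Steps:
v = -842 (v = -2 + (21*(-1))*40 = -2 - 21*40 = -2 - 840 = -842)
-v = -1*(-842) = 842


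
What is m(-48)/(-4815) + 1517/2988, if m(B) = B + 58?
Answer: 53885/106572 ≈ 0.50562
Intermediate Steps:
m(B) = 58 + B
m(-48)/(-4815) + 1517/2988 = (58 - 48)/(-4815) + 1517/2988 = 10*(-1/4815) + 1517*(1/2988) = -2/963 + 1517/2988 = 53885/106572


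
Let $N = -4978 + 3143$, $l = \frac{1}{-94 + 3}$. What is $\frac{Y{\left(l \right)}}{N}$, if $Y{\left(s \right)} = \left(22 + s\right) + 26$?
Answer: $- \frac{4367}{166985} \approx -0.026152$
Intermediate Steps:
$l = - \frac{1}{91}$ ($l = \frac{1}{-91} = - \frac{1}{91} \approx -0.010989$)
$Y{\left(s \right)} = 48 + s$
$N = -1835$
$\frac{Y{\left(l \right)}}{N} = \frac{48 - \frac{1}{91}}{-1835} = \frac{4367}{91} \left(- \frac{1}{1835}\right) = - \frac{4367}{166985}$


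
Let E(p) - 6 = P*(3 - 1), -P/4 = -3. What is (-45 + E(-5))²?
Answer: 225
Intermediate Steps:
P = 12 (P = -4*(-3) = 12)
E(p) = 30 (E(p) = 6 + 12*(3 - 1) = 6 + 12*2 = 6 + 24 = 30)
(-45 + E(-5))² = (-45 + 30)² = (-15)² = 225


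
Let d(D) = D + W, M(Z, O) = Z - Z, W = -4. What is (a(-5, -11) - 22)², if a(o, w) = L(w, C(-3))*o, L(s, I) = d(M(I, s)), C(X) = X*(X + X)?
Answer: 4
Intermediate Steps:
M(Z, O) = 0
C(X) = 2*X² (C(X) = X*(2*X) = 2*X²)
d(D) = -4 + D (d(D) = D - 4 = -4 + D)
L(s, I) = -4 (L(s, I) = -4 + 0 = -4)
a(o, w) = -4*o
(a(-5, -11) - 22)² = (-4*(-5) - 22)² = (20 - 22)² = (-2)² = 4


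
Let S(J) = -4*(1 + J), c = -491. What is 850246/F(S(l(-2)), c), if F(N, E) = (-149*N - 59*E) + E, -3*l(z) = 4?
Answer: 1275369/42419 ≈ 30.066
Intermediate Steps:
l(z) = -4/3 (l(z) = -⅓*4 = -4/3)
S(J) = -4 - 4*J
F(N, E) = -149*N - 58*E
850246/F(S(l(-2)), c) = 850246/(-149*(-4 - 4*(-4/3)) - 58*(-491)) = 850246/(-149*(-4 + 16/3) + 28478) = 850246/(-149*4/3 + 28478) = 850246/(-596/3 + 28478) = 850246/(84838/3) = 850246*(3/84838) = 1275369/42419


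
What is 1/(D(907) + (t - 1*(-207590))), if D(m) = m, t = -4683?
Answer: 1/203814 ≈ 4.9064e-6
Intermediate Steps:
1/(D(907) + (t - 1*(-207590))) = 1/(907 + (-4683 - 1*(-207590))) = 1/(907 + (-4683 + 207590)) = 1/(907 + 202907) = 1/203814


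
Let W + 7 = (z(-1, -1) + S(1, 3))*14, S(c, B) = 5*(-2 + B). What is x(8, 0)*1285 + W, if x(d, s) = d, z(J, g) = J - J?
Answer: 10343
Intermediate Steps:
z(J, g) = 0
S(c, B) = -10 + 5*B
W = 63 (W = -7 + (0 + (-10 + 5*3))*14 = -7 + (0 + (-10 + 15))*14 = -7 + (0 + 5)*14 = -7 + 5*14 = -7 + 70 = 63)
x(8, 0)*1285 + W = 8*1285 + 63 = 10280 + 63 = 10343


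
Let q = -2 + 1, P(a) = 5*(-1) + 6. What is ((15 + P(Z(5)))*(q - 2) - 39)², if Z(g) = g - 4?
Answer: 7569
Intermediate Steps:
Z(g) = -4 + g
P(a) = 1 (P(a) = -5 + 6 = 1)
q = -1
((15 + P(Z(5)))*(q - 2) - 39)² = ((15 + 1)*(-1 - 2) - 39)² = (16*(-3) - 39)² = (-48 - 39)² = (-87)² = 7569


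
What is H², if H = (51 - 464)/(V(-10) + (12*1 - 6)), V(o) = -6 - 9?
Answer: 170569/81 ≈ 2105.8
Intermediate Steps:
V(o) = -15
H = 413/9 (H = (51 - 464)/(-15 + (12*1 - 6)) = -413/(-15 + (12 - 6)) = -413/(-15 + 6) = -413/(-9) = -413*(-⅑) = 413/9 ≈ 45.889)
H² = (413/9)² = 170569/81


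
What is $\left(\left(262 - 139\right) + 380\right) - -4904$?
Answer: $5407$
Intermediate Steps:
$\left(\left(262 - 139\right) + 380\right) - -4904 = \left(123 + 380\right) + 4904 = 503 + 4904 = 5407$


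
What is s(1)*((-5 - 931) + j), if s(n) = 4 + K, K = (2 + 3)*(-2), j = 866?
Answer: 420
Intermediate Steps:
K = -10 (K = 5*(-2) = -10)
s(n) = -6 (s(n) = 4 - 10 = -6)
s(1)*((-5 - 931) + j) = -6*((-5 - 931) + 866) = -6*(-936 + 866) = -6*(-70) = 420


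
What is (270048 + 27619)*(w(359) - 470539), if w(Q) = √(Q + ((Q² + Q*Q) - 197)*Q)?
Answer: -140063932513 + 297667*√92466194 ≈ -1.3720e+11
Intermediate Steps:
w(Q) = √(Q + Q*(-197 + 2*Q²)) (w(Q) = √(Q + ((Q² + Q²) - 197)*Q) = √(Q + (2*Q² - 197)*Q) = √(Q + (-197 + 2*Q²)*Q) = √(Q + Q*(-197 + 2*Q²)))
(270048 + 27619)*(w(359) - 470539) = (270048 + 27619)*(√2*√(359*(-98 + 359²)) - 470539) = 297667*(√2*√(359*(-98 + 128881)) - 470539) = 297667*(√2*√(359*128783) - 470539) = 297667*(√2*√46233097 - 470539) = 297667*(√92466194 - 470539) = 297667*(-470539 + √92466194) = -140063932513 + 297667*√92466194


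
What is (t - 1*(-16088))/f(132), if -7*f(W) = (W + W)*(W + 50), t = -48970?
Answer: 16441/3432 ≈ 4.7905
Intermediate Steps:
f(W) = -2*W*(50 + W)/7 (f(W) = -(W + W)*(W + 50)/7 = -2*W*(50 + W)/7)
(t - 1*(-16088))/f(132) = (-48970 - 1*(-16088))/((-2/7*132*(50 + 132))) = (-48970 + 16088)/((-2/7*132*182)) = -32882/(-6864) = -32882*(-1/6864) = 16441/3432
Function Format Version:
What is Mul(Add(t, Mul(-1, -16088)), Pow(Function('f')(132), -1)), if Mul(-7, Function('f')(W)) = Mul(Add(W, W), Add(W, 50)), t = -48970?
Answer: Rational(16441, 3432) ≈ 4.7905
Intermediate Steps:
Function('f')(W) = Mul(Rational(-2, 7), W, Add(50, W)) (Function('f')(W) = Mul(Rational(-1, 7), Mul(Add(W, W), Add(W, 50))) = Mul(Rational(-1, 7), Mul(Mul(2, W), Add(50, W))) = Mul(Rational(-1, 7), Mul(2, W, Add(50, W))) = Mul(Rational(-2, 7), W, Add(50, W)))
Mul(Add(t, Mul(-1, -16088)), Pow(Function('f')(132), -1)) = Mul(Add(-48970, Mul(-1, -16088)), Pow(Mul(Rational(-2, 7), 132, Add(50, 132)), -1)) = Mul(Add(-48970, 16088), Pow(Mul(Rational(-2, 7), 132, 182), -1)) = Mul(-32882, Pow(-6864, -1)) = Mul(-32882, Rational(-1, 6864)) = Rational(16441, 3432)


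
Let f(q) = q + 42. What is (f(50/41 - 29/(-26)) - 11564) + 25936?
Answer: 15367813/1066 ≈ 14416.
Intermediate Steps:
f(q) = 42 + q
(f(50/41 - 29/(-26)) - 11564) + 25936 = ((42 + (50/41 - 29/(-26))) - 11564) + 25936 = ((42 + (50*(1/41) - 29*(-1/26))) - 11564) + 25936 = ((42 + (50/41 + 29/26)) - 11564) + 25936 = ((42 + 2489/1066) - 11564) + 25936 = (47261/1066 - 11564) + 25936 = -12279963/1066 + 25936 = 15367813/1066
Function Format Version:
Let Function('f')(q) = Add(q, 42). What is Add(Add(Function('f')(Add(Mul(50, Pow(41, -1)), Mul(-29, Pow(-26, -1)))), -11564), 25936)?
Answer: Rational(15367813, 1066) ≈ 14416.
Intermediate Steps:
Function('f')(q) = Add(42, q)
Add(Add(Function('f')(Add(Mul(50, Pow(41, -1)), Mul(-29, Pow(-26, -1)))), -11564), 25936) = Add(Add(Add(42, Add(Mul(50, Pow(41, -1)), Mul(-29, Pow(-26, -1)))), -11564), 25936) = Add(Add(Add(42, Add(Mul(50, Rational(1, 41)), Mul(-29, Rational(-1, 26)))), -11564), 25936) = Add(Add(Add(42, Add(Rational(50, 41), Rational(29, 26))), -11564), 25936) = Add(Add(Add(42, Rational(2489, 1066)), -11564), 25936) = Add(Add(Rational(47261, 1066), -11564), 25936) = Add(Rational(-12279963, 1066), 25936) = Rational(15367813, 1066)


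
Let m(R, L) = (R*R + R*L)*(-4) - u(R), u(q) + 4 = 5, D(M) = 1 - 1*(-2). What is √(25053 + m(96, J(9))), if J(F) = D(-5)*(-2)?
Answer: 2*I*√2377 ≈ 97.509*I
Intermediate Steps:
D(M) = 3 (D(M) = 1 + 2 = 3)
u(q) = 1 (u(q) = -4 + 5 = 1)
J(F) = -6 (J(F) = 3*(-2) = -6)
m(R, L) = -1 - 4*R² - 4*L*R (m(R, L) = (R*R + R*L)*(-4) - 1*1 = (R² + L*R)*(-4) - 1 = (-4*R² - 4*L*R) - 1 = -1 - 4*R² - 4*L*R)
√(25053 + m(96, J(9))) = √(25053 + (-1 - 4*96² - 4*(-6)*96)) = √(25053 + (-1 - 4*9216 + 2304)) = √(25053 + (-1 - 36864 + 2304)) = √(25053 - 34561) = √(-9508) = 2*I*√2377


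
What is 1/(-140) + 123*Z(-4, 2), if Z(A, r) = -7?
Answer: -120541/140 ≈ -861.01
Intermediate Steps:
1/(-140) + 123*Z(-4, 2) = 1/(-140) + 123*(-7) = -1/140 - 861 = -120541/140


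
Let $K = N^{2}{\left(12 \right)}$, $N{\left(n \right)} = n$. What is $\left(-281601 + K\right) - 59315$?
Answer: $-340772$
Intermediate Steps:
$K = 144$ ($K = 12^{2} = 144$)
$\left(-281601 + K\right) - 59315 = \left(-281601 + 144\right) - 59315 = -281457 - 59315 = -340772$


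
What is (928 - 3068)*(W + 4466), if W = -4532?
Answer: 141240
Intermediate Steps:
(928 - 3068)*(W + 4466) = (928 - 3068)*(-4532 + 4466) = -2140*(-66) = 141240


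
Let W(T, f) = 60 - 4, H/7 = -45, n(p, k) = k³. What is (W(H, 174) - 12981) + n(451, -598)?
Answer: -213860117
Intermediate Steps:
H = -315 (H = 7*(-45) = -315)
W(T, f) = 56
(W(H, 174) - 12981) + n(451, -598) = (56 - 12981) + (-598)³ = -12925 - 213847192 = -213860117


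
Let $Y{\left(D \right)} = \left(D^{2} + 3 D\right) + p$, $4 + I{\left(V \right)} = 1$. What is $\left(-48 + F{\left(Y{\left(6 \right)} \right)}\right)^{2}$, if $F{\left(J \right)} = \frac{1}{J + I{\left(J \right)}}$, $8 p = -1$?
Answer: $\frac{381342784}{165649} \approx 2302.1$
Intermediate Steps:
$p = - \frac{1}{8}$ ($p = \frac{1}{8} \left(-1\right) = - \frac{1}{8} \approx -0.125$)
$I{\left(V \right)} = -3$ ($I{\left(V \right)} = -4 + 1 = -3$)
$Y{\left(D \right)} = - \frac{1}{8} + D^{2} + 3 D$ ($Y{\left(D \right)} = \left(D^{2} + 3 D\right) - \frac{1}{8} = - \frac{1}{8} + D^{2} + 3 D$)
$F{\left(J \right)} = \frac{1}{-3 + J}$ ($F{\left(J \right)} = \frac{1}{J - 3} = \frac{1}{-3 + J}$)
$\left(-48 + F{\left(Y{\left(6 \right)} \right)}\right)^{2} = \left(-48 + \frac{1}{-3 + \left(- \frac{1}{8} + 6^{2} + 3 \cdot 6\right)}\right)^{2} = \left(-48 + \frac{1}{-3 + \left(- \frac{1}{8} + 36 + 18\right)}\right)^{2} = \left(-48 + \frac{1}{-3 + \frac{431}{8}}\right)^{2} = \left(-48 + \frac{1}{\frac{407}{8}}\right)^{2} = \left(-48 + \frac{8}{407}\right)^{2} = \left(- \frac{19528}{407}\right)^{2} = \frac{381342784}{165649}$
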